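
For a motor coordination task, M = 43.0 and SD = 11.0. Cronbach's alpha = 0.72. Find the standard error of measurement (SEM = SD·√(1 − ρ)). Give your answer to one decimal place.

SEM = SD · √(1 − ρ) = 11.0 × √0.28 = 11.0 × 0.5292 = 5.821

5.8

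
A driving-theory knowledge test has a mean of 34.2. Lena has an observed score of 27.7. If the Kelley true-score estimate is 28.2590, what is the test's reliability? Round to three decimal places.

0.914

T̂ = ρX + (1 − ρ)μ  ⇒  T̂ − μ = ρ(X − μ)
ρ = (T̂ − μ)/(X − μ) = (28.2590 − 34.2) / (27.7 − 34.2) = -5.9410 / -6.5 = 0.91400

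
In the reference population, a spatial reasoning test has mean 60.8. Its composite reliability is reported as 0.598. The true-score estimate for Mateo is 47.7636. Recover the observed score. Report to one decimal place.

39.0

T̂ = ρX + (1 − ρ)μ  ⇒  X = (T̂ − (1 − ρ)μ) / ρ
X = (47.7636 − 0.402 × 60.8) / 0.598 = (47.7636 − 24.4416) / 0.598 = 23.3220 / 0.598 = 39.000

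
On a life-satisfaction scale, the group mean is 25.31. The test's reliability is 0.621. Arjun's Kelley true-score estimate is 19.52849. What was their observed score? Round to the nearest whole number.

16

T̂ = ρX + (1 − ρ)μ  ⇒  X = (T̂ − (1 − ρ)μ) / ρ
X = (19.52849 − 0.379 × 25.31) / 0.621 = (19.52849 − 9.59249) / 0.621 = 9.93600 / 0.621 = 16.00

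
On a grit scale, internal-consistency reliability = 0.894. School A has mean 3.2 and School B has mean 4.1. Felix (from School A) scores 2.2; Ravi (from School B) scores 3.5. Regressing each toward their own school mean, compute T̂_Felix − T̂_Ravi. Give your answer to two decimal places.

T̂_Felix = 0.894(2.2) + 0.106(3.2) = 2.3060
T̂_Ravi = 0.894(3.5) + 0.106(4.1) = 3.5636
Difference = 2.3060 − 3.5636 = -1.2576

-1.26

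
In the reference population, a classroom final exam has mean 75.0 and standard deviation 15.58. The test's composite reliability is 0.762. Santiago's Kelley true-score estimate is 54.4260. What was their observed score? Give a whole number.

48

T̂ = ρX + (1 − ρ)μ  ⇒  X = (T̂ − (1 − ρ)μ) / ρ
X = (54.4260 − 0.238 × 75.0) / 0.762 = (54.4260 − 17.8500) / 0.762 = 36.5760 / 0.762 = 48.00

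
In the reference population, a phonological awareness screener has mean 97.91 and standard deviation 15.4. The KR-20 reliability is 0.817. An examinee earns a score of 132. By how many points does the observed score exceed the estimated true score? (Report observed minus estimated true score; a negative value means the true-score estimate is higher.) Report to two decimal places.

6.24

T̂ = ρX + (1 − ρ)μ
  = 0.817 × 132 + 0.183 × 97.91
  = 107.844 + 17.91753
  = 125.7615
  ≈ 125.762
X − T̂ = 132 − 125.762 = 6.238 → 6.24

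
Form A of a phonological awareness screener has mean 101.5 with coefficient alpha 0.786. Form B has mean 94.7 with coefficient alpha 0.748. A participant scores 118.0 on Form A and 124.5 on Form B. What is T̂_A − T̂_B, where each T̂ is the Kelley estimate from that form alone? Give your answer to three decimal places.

-2.521

T̂_A = 0.786(118.0) + 0.214(101.5) = 114.46900
T̂_B = 0.748(124.5) + 0.252(94.7) = 116.99040
T̂_A − T̂_B = -2.52140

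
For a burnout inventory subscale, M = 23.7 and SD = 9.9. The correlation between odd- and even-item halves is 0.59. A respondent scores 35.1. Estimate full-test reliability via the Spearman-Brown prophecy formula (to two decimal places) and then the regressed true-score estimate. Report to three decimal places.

Spearman-Brown: ρ = 2r/(1 + r) = 2(0.59)/(1 + 0.59) = 1.180/1.59 = 0.7421 → 0.74
T̂ = 0.74(35.1) + 0.26(23.7) = 25.974 + 6.162 = 32.1360 → 32.136

32.136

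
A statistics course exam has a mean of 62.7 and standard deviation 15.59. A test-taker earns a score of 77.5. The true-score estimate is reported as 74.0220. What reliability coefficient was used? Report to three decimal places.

T̂ = ρX + (1 − ρ)μ  ⇒  T̂ − μ = ρ(X − μ)
ρ = (T̂ − μ)/(X − μ) = (74.0220 − 62.7) / (77.5 − 62.7) = 11.3220 / 14.8 = 0.76500

0.765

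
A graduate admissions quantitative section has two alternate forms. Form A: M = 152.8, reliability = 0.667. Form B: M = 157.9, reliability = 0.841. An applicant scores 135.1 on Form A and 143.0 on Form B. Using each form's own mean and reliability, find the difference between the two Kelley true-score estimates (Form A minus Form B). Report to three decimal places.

T̂_A = 0.667(135.1) + 0.333(152.8) = 140.99410
T̂_B = 0.841(143.0) + 0.159(157.9) = 145.36910
T̂_A − T̂_B = -4.37500

-4.375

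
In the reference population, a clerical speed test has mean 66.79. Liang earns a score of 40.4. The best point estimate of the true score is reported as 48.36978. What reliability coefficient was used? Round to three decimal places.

0.698

T̂ = ρX + (1 − ρ)μ  ⇒  T̂ − μ = ρ(X − μ)
ρ = (T̂ − μ)/(X − μ) = (48.36978 − 66.79) / (40.4 − 66.79) = -18.42022 / -26.39 = 0.69800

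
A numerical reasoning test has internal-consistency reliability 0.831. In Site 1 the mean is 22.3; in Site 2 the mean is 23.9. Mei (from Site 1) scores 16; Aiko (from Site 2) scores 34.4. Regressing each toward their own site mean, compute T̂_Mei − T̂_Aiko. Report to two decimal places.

T̂_Mei = 0.831(16) + 0.169(22.3) = 17.0647
T̂_Aiko = 0.831(34.4) + 0.169(23.9) = 32.6255
Difference = 17.0647 − 32.6255 = -15.5608

-15.56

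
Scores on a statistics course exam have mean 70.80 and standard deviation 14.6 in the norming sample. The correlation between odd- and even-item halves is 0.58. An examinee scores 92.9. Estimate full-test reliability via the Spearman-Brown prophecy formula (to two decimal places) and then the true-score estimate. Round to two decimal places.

86.93

Spearman-Brown: ρ = 2r/(1 + r) = 2(0.58)/(1 + 0.58) = 1.160/1.58 = 0.7342 → 0.73
Kelley's formula gives T̂ = 0.73·92.9 + 0.27·70.80 = 67.817 + 19.1160 = 86.933.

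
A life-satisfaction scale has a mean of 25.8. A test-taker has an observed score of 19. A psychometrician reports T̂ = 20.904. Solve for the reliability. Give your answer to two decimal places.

0.72

T̂ = ρX + (1 − ρ)μ  ⇒  T̂ − μ = ρ(X − μ)
ρ = (T̂ − μ)/(X − μ) = (20.904 − 25.8) / (19 − 25.8) = -4.896 / -6.8 = 0.7200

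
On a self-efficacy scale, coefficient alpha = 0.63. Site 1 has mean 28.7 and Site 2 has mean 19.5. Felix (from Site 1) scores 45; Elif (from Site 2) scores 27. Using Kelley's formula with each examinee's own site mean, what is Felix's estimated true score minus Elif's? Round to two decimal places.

T̂_Felix = 0.63(45) + 0.37(28.7) = 38.9690
T̂_Elif = 0.63(27) + 0.37(19.5) = 24.2250
Difference = 38.9690 − 24.2250 = 14.7440

14.74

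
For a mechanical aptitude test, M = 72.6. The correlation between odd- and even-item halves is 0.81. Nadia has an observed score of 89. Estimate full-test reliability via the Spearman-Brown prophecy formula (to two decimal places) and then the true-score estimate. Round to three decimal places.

Spearman-Brown: ρ = 2r/(1 + r) = 2(0.81)/(1 + 0.81) = 1.620/1.81 = 0.8950 → 0.90
T̂ = ρX + (1 − ρ)μ
  = 0.90 × 89 + 0.10 × 72.6
  = 80.10 + 7.260
  = 87.3600
  ≈ 87.360

87.360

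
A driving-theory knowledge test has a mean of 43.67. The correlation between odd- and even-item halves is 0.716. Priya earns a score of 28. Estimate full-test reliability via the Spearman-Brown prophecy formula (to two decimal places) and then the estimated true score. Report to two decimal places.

Spearman-Brown: ρ = 2r/(1 + r) = 2(0.716)/(1 + 0.716) = 1.4320/1.716 = 0.8345 → 0.83
T̂ = ρX + (1 − ρ)μ
  = 0.83 × 28 + 0.17 × 43.67
  = 23.24 + 7.4239
  = 30.664
  ≈ 30.66

30.66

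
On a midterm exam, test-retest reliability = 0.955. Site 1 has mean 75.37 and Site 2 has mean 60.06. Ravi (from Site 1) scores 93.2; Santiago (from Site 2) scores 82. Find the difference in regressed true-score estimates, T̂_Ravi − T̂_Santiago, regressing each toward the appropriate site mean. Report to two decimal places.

11.38

T̂_Ravi = 0.955(93.2) + 0.045(75.37) = 92.3976
T̂_Santiago = 0.955(82) + 0.045(60.06) = 81.0127
Difference = 92.3976 − 81.0127 = 11.3849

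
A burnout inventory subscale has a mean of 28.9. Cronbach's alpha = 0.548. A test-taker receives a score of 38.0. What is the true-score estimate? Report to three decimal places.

T̂ = 0.548(38.0) + 0.452(28.9) = 20.8240 + 13.0628 = 33.8868 → 33.887

33.887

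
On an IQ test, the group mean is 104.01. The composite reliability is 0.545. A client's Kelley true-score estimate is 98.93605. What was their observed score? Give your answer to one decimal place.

94.7

T̂ = ρX + (1 − ρ)μ  ⇒  X = (T̂ − (1 − ρ)μ) / ρ
X = (98.93605 − 0.455 × 104.01) / 0.545 = (98.93605 − 47.32455) / 0.545 = 51.61150 / 0.545 = 94.700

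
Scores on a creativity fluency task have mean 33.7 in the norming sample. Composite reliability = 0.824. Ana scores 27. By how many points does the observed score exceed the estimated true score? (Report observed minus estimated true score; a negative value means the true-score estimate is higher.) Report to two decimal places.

Regress the observed score toward the mean by the unreliability: T̂ = 0.824·27 + 0.176·33.7 = 22.248 + 5.9312 = 28.1792.
X − T̂ = 27 − 28.179 = -1.179 → -1.18

-1.18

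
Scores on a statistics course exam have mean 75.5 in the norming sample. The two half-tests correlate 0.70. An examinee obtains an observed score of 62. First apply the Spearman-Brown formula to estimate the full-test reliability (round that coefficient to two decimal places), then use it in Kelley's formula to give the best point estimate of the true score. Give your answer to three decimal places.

64.430

Spearman-Brown: ρ = 2r/(1 + r) = 2(0.70)/(1 + 0.70) = 1.400/1.70 = 0.8235 → 0.82
T̂ = 0.82(62) + 0.18(75.5) = 50.84 + 13.590 = 64.4300 → 64.430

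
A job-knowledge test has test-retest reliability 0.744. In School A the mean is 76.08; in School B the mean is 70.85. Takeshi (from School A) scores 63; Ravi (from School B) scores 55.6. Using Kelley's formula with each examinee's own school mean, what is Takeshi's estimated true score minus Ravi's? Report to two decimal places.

T̂_Takeshi = 0.744(63) + 0.256(76.08) = 66.3485
T̂_Ravi = 0.744(55.6) + 0.256(70.85) = 59.5040
Difference = 66.3485 − 59.5040 = 6.8445

6.84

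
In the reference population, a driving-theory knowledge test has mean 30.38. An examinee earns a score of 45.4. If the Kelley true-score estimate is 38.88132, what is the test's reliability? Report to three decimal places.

T̂ = ρX + (1 − ρ)μ  ⇒  T̂ − μ = ρ(X − μ)
ρ = (T̂ − μ)/(X − μ) = (38.88132 − 30.38) / (45.4 − 30.38) = 8.50132 / 15.02 = 0.56600

0.566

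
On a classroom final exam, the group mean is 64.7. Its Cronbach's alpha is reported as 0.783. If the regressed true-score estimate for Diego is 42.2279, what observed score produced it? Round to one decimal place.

T̂ = ρX + (1 − ρ)μ  ⇒  X = (T̂ − (1 − ρ)μ) / ρ
X = (42.2279 − 0.217 × 64.7) / 0.783 = (42.2279 − 14.0399) / 0.783 = 28.1880 / 0.783 = 36.000

36.0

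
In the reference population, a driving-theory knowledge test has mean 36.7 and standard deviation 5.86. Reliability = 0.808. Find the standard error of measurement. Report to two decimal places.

2.57

SEM = SD · √(1 − ρ) = 5.86 × √0.192 = 5.86 × 0.4382 = 2.568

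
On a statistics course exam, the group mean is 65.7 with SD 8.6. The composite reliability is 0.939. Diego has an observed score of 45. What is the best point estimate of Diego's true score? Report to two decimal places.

46.26

T̂ = ρX + (1 − ρ)μ
  = 0.939 × 45 + 0.061 × 65.7
  = 42.255 + 4.0077
  = 46.263
  ≈ 46.26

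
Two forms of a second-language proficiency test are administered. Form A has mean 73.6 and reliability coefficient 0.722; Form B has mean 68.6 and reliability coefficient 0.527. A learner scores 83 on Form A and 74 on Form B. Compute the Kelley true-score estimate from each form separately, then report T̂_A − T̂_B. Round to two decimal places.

8.94

T̂_A = 0.722(83) + 0.278(73.6) = 80.3868
T̂_B = 0.527(74) + 0.473(68.6) = 71.4458
T̂_A − T̂_B = 8.9410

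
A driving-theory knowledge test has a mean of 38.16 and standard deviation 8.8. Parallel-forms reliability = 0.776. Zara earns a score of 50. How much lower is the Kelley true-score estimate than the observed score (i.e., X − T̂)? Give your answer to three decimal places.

2.652

Regress the observed score toward the mean by the unreliability: T̂ = 0.776·50 + 0.224·38.16 = 38.800 + 8.54784 = 47.34784.
X − T̂ = 50 − 47.3478 = 2.6522 → 2.652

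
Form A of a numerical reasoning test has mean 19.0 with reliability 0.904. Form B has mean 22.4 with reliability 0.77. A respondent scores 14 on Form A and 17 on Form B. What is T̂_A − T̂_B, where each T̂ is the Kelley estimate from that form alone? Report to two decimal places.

-3.76

T̂_A = 0.904(14) + 0.096(19.0) = 14.4800
T̂_B = 0.77(17) + 0.23(22.4) = 18.2420
T̂_A − T̂_B = -3.7620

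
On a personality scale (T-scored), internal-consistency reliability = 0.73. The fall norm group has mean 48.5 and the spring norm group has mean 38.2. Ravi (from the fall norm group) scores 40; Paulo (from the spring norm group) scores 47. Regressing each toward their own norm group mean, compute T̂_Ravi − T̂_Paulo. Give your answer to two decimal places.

T̂_Ravi = 0.73(40) + 0.27(48.5) = 42.2950
T̂_Paulo = 0.73(47) + 0.27(38.2) = 44.6240
Difference = 42.2950 − 44.6240 = -2.3290

-2.33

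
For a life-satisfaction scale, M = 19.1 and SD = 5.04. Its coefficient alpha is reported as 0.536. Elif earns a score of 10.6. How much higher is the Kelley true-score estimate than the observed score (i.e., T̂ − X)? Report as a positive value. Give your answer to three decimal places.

Kelley's formula gives T̂ = 0.536·10.6 + 0.464·19.1 = 5.6816 + 8.8624 = 14.54400.
T̂ − X = 14.5440 − 10.6 = 3.9440 → 3.944

3.944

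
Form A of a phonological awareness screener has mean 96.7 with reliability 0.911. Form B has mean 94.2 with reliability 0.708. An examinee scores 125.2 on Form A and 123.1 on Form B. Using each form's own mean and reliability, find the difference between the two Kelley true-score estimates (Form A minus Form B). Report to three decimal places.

8.002

T̂_A = 0.911(125.2) + 0.089(96.7) = 122.66350
T̂_B = 0.708(123.1) + 0.292(94.2) = 114.66120
T̂_A − T̂_B = 8.00230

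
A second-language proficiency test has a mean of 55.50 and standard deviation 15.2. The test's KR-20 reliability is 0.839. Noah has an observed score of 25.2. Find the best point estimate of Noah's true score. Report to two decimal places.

30.08

T̂ = ρX + (1 − ρ)μ
  = 0.839 × 25.2 + 0.161 × 55.50
  = 21.1428 + 8.93550
  = 30.078
  ≈ 30.08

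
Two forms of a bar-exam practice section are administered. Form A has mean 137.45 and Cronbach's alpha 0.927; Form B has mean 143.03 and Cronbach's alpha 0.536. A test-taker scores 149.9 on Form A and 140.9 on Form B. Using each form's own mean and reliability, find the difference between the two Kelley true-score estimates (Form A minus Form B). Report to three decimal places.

7.103

T̂_A = 0.927(149.9) + 0.073(137.45) = 148.99115
T̂_B = 0.536(140.9) + 0.464(143.03) = 141.88832
T̂_A − T̂_B = 7.10283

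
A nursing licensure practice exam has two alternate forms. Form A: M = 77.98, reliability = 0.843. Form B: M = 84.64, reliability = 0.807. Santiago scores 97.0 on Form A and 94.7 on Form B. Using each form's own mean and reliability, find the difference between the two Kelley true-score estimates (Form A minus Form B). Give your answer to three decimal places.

1.255

T̂_A = 0.843(97.0) + 0.157(77.98) = 94.01386
T̂_B = 0.807(94.7) + 0.193(84.64) = 92.75842
T̂_A − T̂_B = 1.25544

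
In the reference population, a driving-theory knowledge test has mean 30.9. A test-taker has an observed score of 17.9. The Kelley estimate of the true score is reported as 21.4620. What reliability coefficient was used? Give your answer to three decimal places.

T̂ = ρX + (1 − ρ)μ  ⇒  T̂ − μ = ρ(X − μ)
ρ = (T̂ − μ)/(X − μ) = (21.4620 − 30.9) / (17.9 − 30.9) = -9.4380 / -13.0 = 0.72600

0.726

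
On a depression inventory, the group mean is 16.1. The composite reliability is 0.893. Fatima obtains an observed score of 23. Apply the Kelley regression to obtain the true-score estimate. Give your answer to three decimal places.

Kelley's formula gives T̂ = 0.893·23 + 0.107·16.1 = 20.539 + 1.7227 = 22.2617.

22.262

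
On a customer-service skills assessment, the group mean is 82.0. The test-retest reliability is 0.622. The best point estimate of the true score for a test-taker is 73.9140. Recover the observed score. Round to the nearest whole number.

T̂ = ρX + (1 − ρ)μ  ⇒  X = (T̂ − (1 − ρ)μ) / ρ
X = (73.9140 − 0.378 × 82.0) / 0.622 = (73.9140 − 30.9960) / 0.622 = 42.9180 / 0.622 = 69.00

69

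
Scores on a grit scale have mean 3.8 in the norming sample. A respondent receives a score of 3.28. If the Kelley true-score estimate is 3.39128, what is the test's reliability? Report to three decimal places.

0.786

T̂ = ρX + (1 − ρ)μ  ⇒  T̂ − μ = ρ(X − μ)
ρ = (T̂ − μ)/(X − μ) = (3.39128 − 3.8) / (3.28 − 3.8) = -0.40872 / -0.52 = 0.78600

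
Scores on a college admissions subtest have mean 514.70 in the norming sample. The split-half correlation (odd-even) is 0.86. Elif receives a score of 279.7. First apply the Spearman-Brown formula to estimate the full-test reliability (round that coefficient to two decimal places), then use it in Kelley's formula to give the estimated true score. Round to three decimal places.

Spearman-Brown: ρ = 2r/(1 + r) = 2(0.86)/(1 + 0.86) = 1.720/1.86 = 0.9247 → 0.92
T̂ = ρX + (1 − ρ)μ
  = 0.92 × 279.7 + 0.08 × 514.70
  = 257.324 + 41.1760
  = 298.5000
  ≈ 298.500

298.500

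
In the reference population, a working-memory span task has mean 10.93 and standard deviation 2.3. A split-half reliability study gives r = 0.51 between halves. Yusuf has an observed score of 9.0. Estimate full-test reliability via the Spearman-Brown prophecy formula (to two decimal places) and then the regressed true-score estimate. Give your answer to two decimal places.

9.62

Spearman-Brown: ρ = 2r/(1 + r) = 2(0.51)/(1 + 0.51) = 1.020/1.51 = 0.6755 → 0.68
T̂ = ρX + (1 − ρ)μ
  = 0.68 × 9.0 + 0.32 × 10.93
  = 6.120 + 3.4976
  = 9.618
  ≈ 9.62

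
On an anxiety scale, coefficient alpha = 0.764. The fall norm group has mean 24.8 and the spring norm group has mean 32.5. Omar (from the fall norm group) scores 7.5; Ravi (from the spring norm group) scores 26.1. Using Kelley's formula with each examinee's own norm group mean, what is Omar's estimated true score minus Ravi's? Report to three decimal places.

T̂_Omar = 0.764(7.5) + 0.236(24.8) = 11.58280
T̂_Ravi = 0.764(26.1) + 0.236(32.5) = 27.61040
Difference = 11.58280 − 27.61040 = -16.02760

-16.028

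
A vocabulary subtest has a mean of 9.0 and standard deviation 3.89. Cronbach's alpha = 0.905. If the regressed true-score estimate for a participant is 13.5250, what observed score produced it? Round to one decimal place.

14.0

T̂ = ρX + (1 − ρ)μ  ⇒  X = (T̂ − (1 − ρ)μ) / ρ
X = (13.5250 − 0.095 × 9.0) / 0.905 = (13.5250 − 0.8550) / 0.905 = 12.6700 / 0.905 = 14.000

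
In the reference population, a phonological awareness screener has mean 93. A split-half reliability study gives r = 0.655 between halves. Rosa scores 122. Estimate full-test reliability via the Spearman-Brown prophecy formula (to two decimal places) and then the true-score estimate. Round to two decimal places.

Spearman-Brown: ρ = 2r/(1 + r) = 2(0.655)/(1 + 0.655) = 1.3100/1.655 = 0.7915 → 0.79
T̂ = ρX + (1 − ρ)μ
  = 0.79 × 122 + 0.21 × 93
  = 96.38 + 19.53
  = 115.910
  ≈ 115.91

115.91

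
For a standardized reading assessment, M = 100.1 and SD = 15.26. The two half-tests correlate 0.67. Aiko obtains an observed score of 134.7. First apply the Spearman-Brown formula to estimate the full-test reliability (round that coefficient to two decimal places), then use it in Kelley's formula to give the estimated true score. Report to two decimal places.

Spearman-Brown: ρ = 2r/(1 + r) = 2(0.67)/(1 + 0.67) = 1.340/1.67 = 0.8024 → 0.80
T̂ = ρX + (1 − ρ)μ
  = 0.80 × 134.7 + 0.20 × 100.1
  = 107.760 + 20.020
  = 127.780
  ≈ 127.78

127.78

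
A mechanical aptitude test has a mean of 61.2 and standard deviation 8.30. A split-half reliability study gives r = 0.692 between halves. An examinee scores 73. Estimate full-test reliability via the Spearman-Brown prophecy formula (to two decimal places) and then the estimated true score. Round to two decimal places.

70.88

Spearman-Brown: ρ = 2r/(1 + r) = 2(0.692)/(1 + 0.692) = 1.3840/1.692 = 0.8180 → 0.82
Weight the observed score by reliability and the mean by (1 − reliability): T̂ = 0.82·73 + 0.18·61.2 = 59.86 + 11.016 = 70.876.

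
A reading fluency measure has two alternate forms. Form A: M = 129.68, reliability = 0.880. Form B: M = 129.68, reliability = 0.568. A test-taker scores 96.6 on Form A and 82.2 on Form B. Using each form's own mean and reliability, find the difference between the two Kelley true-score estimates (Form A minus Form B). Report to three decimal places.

T̂_A = 0.880(96.6) + 0.120(129.68) = 100.56960
T̂_B = 0.568(82.2) + 0.432(129.68) = 102.71136
T̂_A − T̂_B = -2.14176

-2.142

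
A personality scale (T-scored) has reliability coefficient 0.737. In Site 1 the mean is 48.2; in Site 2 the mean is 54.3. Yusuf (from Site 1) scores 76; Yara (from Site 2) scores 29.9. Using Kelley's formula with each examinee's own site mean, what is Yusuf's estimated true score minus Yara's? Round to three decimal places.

T̂_Yusuf = 0.737(76) + 0.263(48.2) = 68.68860
T̂_Yara = 0.737(29.9) + 0.263(54.3) = 36.31720
Difference = 68.68860 − 36.31720 = 32.37140

32.371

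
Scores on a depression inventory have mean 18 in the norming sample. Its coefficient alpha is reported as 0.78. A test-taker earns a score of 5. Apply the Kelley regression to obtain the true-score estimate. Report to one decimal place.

7.9

T̂ = 0.78(5) + 0.22(18) = 3.90 + 3.96 = 7.86 → 7.9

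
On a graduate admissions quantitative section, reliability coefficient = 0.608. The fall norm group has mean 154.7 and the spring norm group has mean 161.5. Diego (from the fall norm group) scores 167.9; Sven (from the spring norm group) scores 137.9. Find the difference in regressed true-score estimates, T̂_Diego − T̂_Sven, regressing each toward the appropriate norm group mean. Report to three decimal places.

15.574

T̂_Diego = 0.608(167.9) + 0.392(154.7) = 162.72560
T̂_Sven = 0.608(137.9) + 0.392(161.5) = 147.15120
Difference = 162.72560 − 147.15120 = 15.57440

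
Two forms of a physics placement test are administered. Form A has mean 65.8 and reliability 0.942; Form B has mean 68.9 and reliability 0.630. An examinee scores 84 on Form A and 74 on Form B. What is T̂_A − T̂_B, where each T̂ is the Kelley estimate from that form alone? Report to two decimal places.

10.83

T̂_A = 0.942(84) + 0.058(65.8) = 82.9444
T̂_B = 0.630(74) + 0.370(68.9) = 72.1130
T̂_A − T̂_B = 10.8314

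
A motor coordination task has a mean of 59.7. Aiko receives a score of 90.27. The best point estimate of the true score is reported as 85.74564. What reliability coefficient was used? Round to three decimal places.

T̂ = ρX + (1 − ρ)μ  ⇒  T̂ − μ = ρ(X − μ)
ρ = (T̂ − μ)/(X − μ) = (85.74564 − 59.7) / (90.27 − 59.7) = 26.04564 / 30.57 = 0.85200

0.852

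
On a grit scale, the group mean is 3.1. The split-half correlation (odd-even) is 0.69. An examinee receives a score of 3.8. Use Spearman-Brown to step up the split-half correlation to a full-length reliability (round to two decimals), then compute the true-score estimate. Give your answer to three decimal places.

Spearman-Brown: ρ = 2r/(1 + r) = 2(0.69)/(1 + 0.69) = 1.380/1.69 = 0.8166 → 0.82
Kelley's formula gives T̂ = 0.82·3.8 + 0.18·3.1 = 3.116 + 0.558 = 3.6740.

3.674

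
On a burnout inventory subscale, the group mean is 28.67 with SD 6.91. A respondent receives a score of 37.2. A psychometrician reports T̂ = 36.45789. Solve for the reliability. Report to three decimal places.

T̂ = ρX + (1 − ρ)μ  ⇒  T̂ − μ = ρ(X − μ)
ρ = (T̂ − μ)/(X − μ) = (36.45789 − 28.67) / (37.2 − 28.67) = 7.78789 / 8.53 = 0.91300

0.913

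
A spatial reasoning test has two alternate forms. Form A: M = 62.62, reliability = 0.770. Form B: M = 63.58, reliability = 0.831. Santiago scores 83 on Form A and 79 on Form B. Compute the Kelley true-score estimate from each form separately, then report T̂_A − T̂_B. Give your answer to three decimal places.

1.919

T̂_A = 0.770(83) + 0.230(62.62) = 78.31260
T̂_B = 0.831(79) + 0.169(63.58) = 76.39402
T̂_A − T̂_B = 1.91858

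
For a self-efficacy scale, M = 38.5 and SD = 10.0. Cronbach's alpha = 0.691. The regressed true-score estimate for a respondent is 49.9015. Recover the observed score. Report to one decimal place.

T̂ = ρX + (1 − ρ)μ  ⇒  X = (T̂ − (1 − ρ)μ) / ρ
X = (49.9015 − 0.309 × 38.5) / 0.691 = (49.9015 − 11.8965) / 0.691 = 38.0050 / 0.691 = 55.000

55.0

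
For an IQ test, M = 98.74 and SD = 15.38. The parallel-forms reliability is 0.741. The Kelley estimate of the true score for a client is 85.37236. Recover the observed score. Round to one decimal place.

80.7

T̂ = ρX + (1 − ρ)μ  ⇒  X = (T̂ − (1 − ρ)μ) / ρ
X = (85.37236 − 0.259 × 98.74) / 0.741 = (85.37236 − 25.57366) / 0.741 = 59.79870 / 0.741 = 80.700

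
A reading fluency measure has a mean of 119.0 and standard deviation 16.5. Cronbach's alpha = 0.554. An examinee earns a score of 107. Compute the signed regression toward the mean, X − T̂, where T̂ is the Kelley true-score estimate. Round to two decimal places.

-5.35

T̂ = 0.554(107) + 0.446(119.0) = 59.278 + 53.0740 = 112.3520 → 112.352
X − T̂ = 107 − 112.352 = -5.352 → -5.35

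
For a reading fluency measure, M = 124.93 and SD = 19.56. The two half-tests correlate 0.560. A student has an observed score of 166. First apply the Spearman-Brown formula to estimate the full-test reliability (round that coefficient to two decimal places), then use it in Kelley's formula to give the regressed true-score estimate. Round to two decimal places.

Spearman-Brown: ρ = 2r/(1 + r) = 2(0.560)/(1 + 0.560) = 1.1200/1.560 = 0.7179 → 0.72
T̂ = 0.72(166) + 0.28(124.93) = 119.52 + 34.9804 = 154.500 → 154.50

154.50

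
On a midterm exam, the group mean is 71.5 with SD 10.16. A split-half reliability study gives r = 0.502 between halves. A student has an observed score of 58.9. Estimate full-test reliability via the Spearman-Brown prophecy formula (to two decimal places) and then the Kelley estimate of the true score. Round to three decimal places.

63.058

Spearman-Brown: ρ = 2r/(1 + r) = 2(0.502)/(1 + 0.502) = 1.0040/1.502 = 0.6684 → 0.67
Kelley's formula gives T̂ = 0.67·58.9 + 0.33·71.5 = 39.463 + 23.595 = 63.0580.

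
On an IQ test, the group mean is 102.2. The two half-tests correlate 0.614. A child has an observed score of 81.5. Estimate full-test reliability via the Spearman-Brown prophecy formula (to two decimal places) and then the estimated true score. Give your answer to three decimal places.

Spearman-Brown: ρ = 2r/(1 + r) = 2(0.614)/(1 + 0.614) = 1.2280/1.614 = 0.7608 → 0.76
T̂ = 0.76(81.5) + 0.24(102.2) = 61.940 + 24.528 = 86.4680 → 86.468

86.468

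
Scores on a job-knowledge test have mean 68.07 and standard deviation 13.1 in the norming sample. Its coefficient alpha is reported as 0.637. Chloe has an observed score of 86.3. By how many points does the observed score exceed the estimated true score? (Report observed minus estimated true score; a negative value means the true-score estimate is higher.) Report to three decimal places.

T̂ = 0.637(86.3) + 0.363(68.07) = 54.9731 + 24.70941 = 79.68251 → 79.6825
X − T̂ = 86.3 − 79.6825 = 6.6175 → 6.617

6.617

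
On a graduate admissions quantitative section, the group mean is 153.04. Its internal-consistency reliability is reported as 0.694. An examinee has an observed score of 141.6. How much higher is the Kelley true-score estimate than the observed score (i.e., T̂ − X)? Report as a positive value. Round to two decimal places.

T̂ = ρX + (1 − ρ)μ
  = 0.694 × 141.6 + 0.306 × 153.04
  = 98.2704 + 46.83024
  = 145.1006
  ≈ 145.101
T̂ − X = 145.101 − 141.6 = 3.501 → 3.50

3.50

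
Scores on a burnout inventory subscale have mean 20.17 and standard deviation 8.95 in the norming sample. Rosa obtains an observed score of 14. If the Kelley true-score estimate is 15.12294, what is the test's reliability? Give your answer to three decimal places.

0.818

T̂ = ρX + (1 − ρ)μ  ⇒  T̂ − μ = ρ(X − μ)
ρ = (T̂ − μ)/(X − μ) = (15.12294 − 20.17) / (14 − 20.17) = -5.04706 / -6.17 = 0.81800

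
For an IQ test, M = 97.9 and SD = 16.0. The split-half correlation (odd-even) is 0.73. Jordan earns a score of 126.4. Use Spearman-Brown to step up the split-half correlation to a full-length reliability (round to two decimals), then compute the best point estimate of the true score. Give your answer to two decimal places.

121.84

Spearman-Brown: ρ = 2r/(1 + r) = 2(0.73)/(1 + 0.73) = 1.460/1.73 = 0.8439 → 0.84
T̂ = ρX + (1 − ρ)μ
  = 0.84 × 126.4 + 0.16 × 97.9
  = 106.176 + 15.664
  = 121.840
  ≈ 121.84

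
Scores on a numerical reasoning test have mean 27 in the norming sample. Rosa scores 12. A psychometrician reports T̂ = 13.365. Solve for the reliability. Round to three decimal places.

T̂ = ρX + (1 − ρ)μ  ⇒  T̂ − μ = ρ(X − μ)
ρ = (T̂ − μ)/(X − μ) = (13.365 − 27) / (12 − 27) = -13.635 / -15.0 = 0.90900

0.909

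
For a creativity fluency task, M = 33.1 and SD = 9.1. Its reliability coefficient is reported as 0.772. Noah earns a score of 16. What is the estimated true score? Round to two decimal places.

19.90

T̂ = ρX + (1 − ρ)μ
  = 0.772 × 16 + 0.228 × 33.1
  = 12.352 + 7.5468
  = 19.899
  ≈ 19.90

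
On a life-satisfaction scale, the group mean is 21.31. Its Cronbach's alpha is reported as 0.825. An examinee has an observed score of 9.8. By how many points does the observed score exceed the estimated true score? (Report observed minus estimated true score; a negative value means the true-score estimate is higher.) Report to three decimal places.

-2.014

Regress the observed score toward the mean by the unreliability: T̂ = 0.825·9.8 + 0.175·21.31 = 8.0850 + 3.72925 = 11.81425.
X − T̂ = 9.8 − 11.8143 = -2.0143 → -2.014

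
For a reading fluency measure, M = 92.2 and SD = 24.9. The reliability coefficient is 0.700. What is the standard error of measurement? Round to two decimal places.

SEM = SD · √(1 − ρ) = 24.9 × √0.300 = 24.9 × 0.5477 = 13.638

13.64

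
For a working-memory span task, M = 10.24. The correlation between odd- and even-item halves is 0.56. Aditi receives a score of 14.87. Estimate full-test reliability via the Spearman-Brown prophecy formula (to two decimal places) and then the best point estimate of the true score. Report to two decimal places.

13.57

Spearman-Brown: ρ = 2r/(1 + r) = 2(0.56)/(1 + 0.56) = 1.120/1.56 = 0.7179 → 0.72
T̂ = 0.72(14.87) + 0.28(10.24) = 10.7064 + 2.8672 = 13.574 → 13.57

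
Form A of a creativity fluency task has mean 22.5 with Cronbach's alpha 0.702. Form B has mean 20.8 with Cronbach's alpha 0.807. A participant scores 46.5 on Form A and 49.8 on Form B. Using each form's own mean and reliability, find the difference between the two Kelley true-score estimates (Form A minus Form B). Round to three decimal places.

T̂_A = 0.702(46.5) + 0.298(22.5) = 39.34800
T̂_B = 0.807(49.8) + 0.193(20.8) = 44.20300
T̂_A − T̂_B = -4.85500

-4.855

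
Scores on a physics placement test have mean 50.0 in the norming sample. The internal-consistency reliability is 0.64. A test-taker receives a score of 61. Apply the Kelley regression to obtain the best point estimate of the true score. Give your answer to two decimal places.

57.04

T̂ = 0.64(61) + 0.36(50.0) = 39.04 + 18.000 = 57.040 → 57.04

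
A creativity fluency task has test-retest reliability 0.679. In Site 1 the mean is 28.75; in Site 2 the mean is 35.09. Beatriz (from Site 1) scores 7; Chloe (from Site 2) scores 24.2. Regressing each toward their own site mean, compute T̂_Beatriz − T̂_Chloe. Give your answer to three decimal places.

T̂_Beatriz = 0.679(7) + 0.321(28.75) = 13.98175
T̂_Chloe = 0.679(24.2) + 0.321(35.09) = 27.69569
Difference = 13.98175 − 27.69569 = -13.71394

-13.714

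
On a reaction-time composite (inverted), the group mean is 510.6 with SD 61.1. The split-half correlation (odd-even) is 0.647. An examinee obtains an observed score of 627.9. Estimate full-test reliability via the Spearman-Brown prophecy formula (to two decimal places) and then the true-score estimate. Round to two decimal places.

603.27

Spearman-Brown: ρ = 2r/(1 + r) = 2(0.647)/(1 + 0.647) = 1.2940/1.647 = 0.7857 → 0.79
Kelley's formula gives T̂ = 0.79·627.9 + 0.21·510.6 = 496.041 + 107.226 = 603.267.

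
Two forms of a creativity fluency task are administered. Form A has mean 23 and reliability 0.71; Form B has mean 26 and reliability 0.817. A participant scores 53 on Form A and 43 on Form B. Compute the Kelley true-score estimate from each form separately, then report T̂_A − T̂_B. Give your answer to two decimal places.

T̂_A = 0.71(53) + 0.29(23) = 44.3000
T̂_B = 0.817(43) + 0.183(26) = 39.8890
T̂_A − T̂_B = 4.4110

4.41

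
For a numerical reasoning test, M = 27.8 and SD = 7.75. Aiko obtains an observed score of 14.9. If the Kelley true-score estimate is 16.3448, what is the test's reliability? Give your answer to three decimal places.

0.888

T̂ = ρX + (1 − ρ)μ  ⇒  T̂ − μ = ρ(X − μ)
ρ = (T̂ − μ)/(X − μ) = (16.3448 − 27.8) / (14.9 − 27.8) = -11.4552 / -12.9 = 0.88800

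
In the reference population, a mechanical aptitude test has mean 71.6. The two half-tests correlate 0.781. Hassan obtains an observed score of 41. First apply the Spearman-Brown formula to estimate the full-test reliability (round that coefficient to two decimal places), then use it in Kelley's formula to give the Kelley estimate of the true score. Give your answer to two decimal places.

44.67

Spearman-Brown: ρ = 2r/(1 + r) = 2(0.781)/(1 + 0.781) = 1.5620/1.781 = 0.8770 → 0.88
T̂ = ρX + (1 − ρ)μ
  = 0.88 × 41 + 0.12 × 71.6
  = 36.08 + 8.592
  = 44.672
  ≈ 44.67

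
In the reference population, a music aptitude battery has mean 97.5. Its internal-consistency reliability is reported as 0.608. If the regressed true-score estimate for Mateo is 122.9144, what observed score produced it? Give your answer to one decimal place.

139.3

T̂ = ρX + (1 − ρ)μ  ⇒  X = (T̂ − (1 − ρ)μ) / ρ
X = (122.9144 − 0.392 × 97.5) / 0.608 = (122.9144 − 38.2200) / 0.608 = 84.6944 / 0.608 = 139.300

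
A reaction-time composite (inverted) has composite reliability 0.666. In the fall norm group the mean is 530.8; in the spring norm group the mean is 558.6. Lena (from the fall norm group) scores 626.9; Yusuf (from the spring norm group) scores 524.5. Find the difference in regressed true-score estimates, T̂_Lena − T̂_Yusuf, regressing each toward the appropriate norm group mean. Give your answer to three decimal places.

T̂_Lena = 0.666(626.9) + 0.334(530.8) = 594.80260
T̂_Yusuf = 0.666(524.5) + 0.334(558.6) = 535.88940
Difference = 594.80260 − 535.88940 = 58.91320

58.913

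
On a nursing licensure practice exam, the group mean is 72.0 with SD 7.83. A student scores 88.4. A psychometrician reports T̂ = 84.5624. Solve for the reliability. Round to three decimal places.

0.766

T̂ = ρX + (1 − ρ)μ  ⇒  T̂ − μ = ρ(X − μ)
ρ = (T̂ − μ)/(X − μ) = (84.5624 − 72.0) / (88.4 − 72.0) = 12.5624 / 16.4 = 0.76600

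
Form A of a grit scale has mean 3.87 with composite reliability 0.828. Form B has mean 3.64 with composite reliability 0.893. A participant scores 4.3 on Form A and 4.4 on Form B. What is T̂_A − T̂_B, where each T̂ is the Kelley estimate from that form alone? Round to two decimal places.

-0.09

T̂_A = 0.828(4.3) + 0.172(3.87) = 4.2260
T̂_B = 0.893(4.4) + 0.107(3.64) = 4.3187
T̂_A − T̂_B = -0.0926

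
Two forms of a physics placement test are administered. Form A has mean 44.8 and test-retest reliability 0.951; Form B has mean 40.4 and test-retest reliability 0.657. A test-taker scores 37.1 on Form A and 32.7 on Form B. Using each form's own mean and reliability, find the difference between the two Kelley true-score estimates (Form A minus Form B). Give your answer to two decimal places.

T̂_A = 0.951(37.1) + 0.049(44.8) = 37.4773
T̂_B = 0.657(32.7) + 0.343(40.4) = 35.3411
T̂_A − T̂_B = 2.1362

2.14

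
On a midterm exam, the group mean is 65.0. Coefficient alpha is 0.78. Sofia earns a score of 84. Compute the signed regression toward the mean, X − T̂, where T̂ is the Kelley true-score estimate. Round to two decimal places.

4.18

Weight the observed score by reliability and the mean by (1 − reliability): T̂ = 0.78·84 + 0.22·65.0 = 65.52 + 14.300 = 79.8200.
X − T̂ = 84 − 79.820 = 4.180 → 4.18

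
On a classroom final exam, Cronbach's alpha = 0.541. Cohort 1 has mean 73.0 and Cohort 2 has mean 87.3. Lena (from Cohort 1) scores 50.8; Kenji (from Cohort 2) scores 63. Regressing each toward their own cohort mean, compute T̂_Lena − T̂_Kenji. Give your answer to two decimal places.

-13.16

T̂_Lena = 0.541(50.8) + 0.459(73.0) = 60.9898
T̂_Kenji = 0.541(63) + 0.459(87.3) = 74.1537
Difference = 60.9898 − 74.1537 = -13.1639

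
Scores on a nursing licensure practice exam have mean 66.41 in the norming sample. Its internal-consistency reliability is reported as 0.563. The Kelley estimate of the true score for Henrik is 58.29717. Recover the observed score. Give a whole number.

T̂ = ρX + (1 − ρ)μ  ⇒  X = (T̂ − (1 − ρ)μ) / ρ
X = (58.29717 − 0.437 × 66.41) / 0.563 = (58.29717 − 29.02117) / 0.563 = 29.27600 / 0.563 = 52.00

52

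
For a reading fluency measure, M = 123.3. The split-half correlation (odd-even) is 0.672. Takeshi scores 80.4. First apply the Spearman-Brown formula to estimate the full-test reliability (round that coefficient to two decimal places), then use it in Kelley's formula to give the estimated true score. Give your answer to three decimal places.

Spearman-Brown: ρ = 2r/(1 + r) = 2(0.672)/(1 + 0.672) = 1.3440/1.672 = 0.8038 → 0.80
T̂ = ρX + (1 − ρ)μ
  = 0.80 × 80.4 + 0.20 × 123.3
  = 64.320 + 24.660
  = 88.9800
  ≈ 88.980

88.980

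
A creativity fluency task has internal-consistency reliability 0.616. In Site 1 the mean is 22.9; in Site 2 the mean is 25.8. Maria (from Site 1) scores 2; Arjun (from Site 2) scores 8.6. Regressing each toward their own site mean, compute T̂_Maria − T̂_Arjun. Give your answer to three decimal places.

T̂_Maria = 0.616(2) + 0.384(22.9) = 10.02560
T̂_Arjun = 0.616(8.6) + 0.384(25.8) = 15.20480
Difference = 10.02560 − 15.20480 = -5.17920

-5.179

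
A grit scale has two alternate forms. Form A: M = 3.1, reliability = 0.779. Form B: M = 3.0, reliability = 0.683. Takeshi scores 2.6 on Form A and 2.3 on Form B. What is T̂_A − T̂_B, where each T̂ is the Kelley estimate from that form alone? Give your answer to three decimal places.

0.189

T̂_A = 0.779(2.6) + 0.221(3.1) = 2.71050
T̂_B = 0.683(2.3) + 0.317(3.0) = 2.52190
T̂_A − T̂_B = 0.18860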